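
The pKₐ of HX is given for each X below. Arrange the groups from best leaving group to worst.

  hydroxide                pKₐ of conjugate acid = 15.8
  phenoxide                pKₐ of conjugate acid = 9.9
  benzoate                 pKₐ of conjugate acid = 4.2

Lower conjugate-acid pKₐ ⇒ weaker base ⇒ better leaving group.
Sorting by the given values: benzoate (4.2), phenoxide (9.9), hydroxide (15.8).

benzoate > phenoxide > hydroxide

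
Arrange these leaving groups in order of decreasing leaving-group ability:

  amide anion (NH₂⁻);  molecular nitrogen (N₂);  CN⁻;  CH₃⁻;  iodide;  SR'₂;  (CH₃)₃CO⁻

Rank by basicity of the departing species: weakest base leaves most easily.
molecular nitrogen (N₂): no meaningful conjugate acid; N₂ departs as an exceptionally stable neutral molecule
iodide: pKₐ(HI) ≈ -10
SR'₂: pKₐ(R'₂SH⁺) ≈ -7
CN⁻: pKₐ(HCN) ≈ 9.2
(CH₃)₃CO⁻: pKₐ(t-BuOH) ≈ 18 — bulky, strongly basic alkoxide
amide anion (NH₂⁻): pKₐ(NH₃) ≈ 38
CH₃⁻: pKₐ(CH₄) ≈ 48 — unstabilised carbanion; the worst conceivable leaving group

molecular nitrogen (N₂) > iodide > SR'₂ > CN⁻ > (CH₃)₃CO⁻ > amide anion (NH₂⁻) > CH₃⁻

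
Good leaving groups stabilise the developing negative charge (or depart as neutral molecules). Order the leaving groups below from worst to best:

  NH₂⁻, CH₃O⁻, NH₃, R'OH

NH₂⁻ < CH₃O⁻ < NH₃ < R'OH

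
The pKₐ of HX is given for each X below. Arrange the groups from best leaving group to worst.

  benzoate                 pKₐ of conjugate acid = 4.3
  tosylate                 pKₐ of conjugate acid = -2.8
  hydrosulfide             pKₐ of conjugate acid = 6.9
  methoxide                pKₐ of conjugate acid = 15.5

tosylate > benzoate > hydrosulfide > methoxide

Lower conjugate-acid pKₐ ⇒ weaker base ⇒ better leaving group.
Sorting by the given values: tosylate (-2.8), benzoate (4.3), hydrosulfide (6.9), methoxide (15.5).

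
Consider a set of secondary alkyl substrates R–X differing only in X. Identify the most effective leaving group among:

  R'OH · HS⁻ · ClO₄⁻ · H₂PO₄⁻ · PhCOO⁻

Rank by basicity of the departing species: weakest base leaves most easily.
ClO₄⁻: pKₐ(HClO₄) ≈ -10
R'OH: pKₐ(R'OH₂⁺) ≈ -2.4
H₂PO₄⁻: pKₐ(H₃PO₄) ≈ 2.1
PhCOO⁻: pKₐ(C₆H₅COOH) ≈ 4.2
HS⁻: pKₐ(H₂S) ≈ 7

ClO₄⁻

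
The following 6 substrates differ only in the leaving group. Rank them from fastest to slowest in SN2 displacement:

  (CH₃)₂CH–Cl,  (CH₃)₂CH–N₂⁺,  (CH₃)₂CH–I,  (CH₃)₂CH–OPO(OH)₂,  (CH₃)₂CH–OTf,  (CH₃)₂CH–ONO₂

The skeletons are identical, so relative rate is governed entirely by leaving-group ability.
Leaving-group ability tracks the stability of the departed species; conjugate-acid pKₐ is the usual yardstick (lower pKₐ → better LG).
(CH₃)₂CH–N₂⁺ loses N₂: no meaningful conjugate acid; N₂ departs as an exceptionally stable neutral molecule
(CH₃)₂CH–OTf loses OTf⁻: pKₐ(CF₃SO₃H (triflic acid)) ≈ -14
(CH₃)₂CH–I loses I⁻: pKₐ(HI) ≈ -10
(CH₃)₂CH–Cl loses Cl⁻: pKₐ(HCl) ≈ -7
(CH₃)₂CH–ONO₂ loses NO₃⁻: pKₐ(HNO₃) ≈ -1.3
(CH₃)₂CH–OPO(OH)₂ loses H₂PO₄⁻: pKₐ(H₃PO₄) ≈ 2.1

(CH₃)₂CH–N₂⁺ > (CH₃)₂CH–OTf > (CH₃)₂CH–I > (CH₃)₂CH–Cl > (CH₃)₂CH–ONO₂ > (CH₃)₂CH–OPO(OH)₂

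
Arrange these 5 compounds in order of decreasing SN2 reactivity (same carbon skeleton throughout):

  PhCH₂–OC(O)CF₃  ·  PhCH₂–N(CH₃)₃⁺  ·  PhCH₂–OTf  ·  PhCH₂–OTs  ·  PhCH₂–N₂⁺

PhCH₂–N₂⁺ > PhCH₂–OTf > PhCH₂–OTs > PhCH₂–OC(O)CF₃ > PhCH₂–N(CH₃)₃⁺

The skeletons are identical, so relative rate is governed entirely by leaving-group ability.
The more stable X⁻ (or X) is on its own — i.e. the weaker a base it is — the better a leaving group it makes.
PhCH₂–N₂⁺ loses N₂: no meaningful conjugate acid; N₂ departs as an exceptionally stable neutral molecule
PhCH₂–OTf loses OTf⁻: pKₐ(CF₃SO₃H (triflic acid)) ≈ -14
PhCH₂–OTs loses OTs⁻: pKₐ(p-CH₃C₆H₄SO₃H (TsOH)) ≈ -2.8
PhCH₂–OC(O)CF₃ loses CF₃COO⁻: pKₐ(CF₃COOH) ≈ 0.2
PhCH₂–N(CH₃)₃⁺ loses NR'₃: pKₐ(R'₃NH⁺) ≈ 10.7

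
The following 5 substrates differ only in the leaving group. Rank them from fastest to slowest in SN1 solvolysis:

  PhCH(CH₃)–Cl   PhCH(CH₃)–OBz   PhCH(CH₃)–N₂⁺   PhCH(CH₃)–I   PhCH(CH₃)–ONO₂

PhCH(CH₃)–N₂⁺ > PhCH(CH₃)–I > PhCH(CH₃)–Cl > PhCH(CH₃)–ONO₂ > PhCH(CH₃)–OBz

The skeletons are identical, so relative rate is governed entirely by leaving-group ability.
A good leaving group is a weak base: the lower the pKₐ of its conjugate acid, the more readily it departs.
PhCH(CH₃)–N₂⁺ loses N₂: no meaningful conjugate acid; N₂ departs as an exceptionally stable neutral molecule
PhCH(CH₃)–I loses I⁻: pKₐ(HI) ≈ -10
PhCH(CH₃)–Cl loses Cl⁻: pKₐ(HCl) ≈ -7
PhCH(CH₃)–ONO₂ loses NO₃⁻: pKₐ(HNO₃) ≈ -1.3
PhCH(CH₃)–OBz loses PhCOO⁻: pKₐ(C₆H₅COOH) ≈ 4.2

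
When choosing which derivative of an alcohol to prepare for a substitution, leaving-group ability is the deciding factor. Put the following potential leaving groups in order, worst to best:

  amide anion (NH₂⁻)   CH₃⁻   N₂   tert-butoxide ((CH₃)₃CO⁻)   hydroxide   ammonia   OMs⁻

CH₃⁻ < amide anion (NH₂⁻) < tert-butoxide ((CH₃)₃CO⁻) < hydroxide < ammonia < OMs⁻ < N₂

Rank by basicity of the departing species: weakest base leaves most easily.
N₂: no meaningful conjugate acid; N₂ departs as an exceptionally stable neutral molecule
OMs⁻: pKₐ(CH₃SO₃H (MsOH)) ≈ -1.9 — resonance-delocalised alkanesulfonate
ammonia: pKₐ(NH₄⁺) ≈ 9.2 — neutral but moderately basic; leaves from R–NH₃⁺
hydroxide: pKₐ(H₂O) ≈ 15.7 — strong base; essentially never leaves without prior activation
tert-butoxide ((CH₃)₃CO⁻): pKₐ(t-BuOH) ≈ 18
amide anion (NH₂⁻): pKₐ(NH₃) ≈ 38 — extremely strong base; never a leaving group
CH₃⁻: pKₐ(CH₄) ≈ 48 — unstabilised carbanion; the worst conceivable leaving group
The question asks for worst first, so the sequence is read in increasing leaving-group ability.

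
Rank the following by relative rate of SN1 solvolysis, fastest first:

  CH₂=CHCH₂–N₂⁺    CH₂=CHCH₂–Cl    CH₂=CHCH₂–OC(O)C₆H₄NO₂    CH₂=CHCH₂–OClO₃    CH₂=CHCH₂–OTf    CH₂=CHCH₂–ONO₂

Identical carbon frameworks mean the comparison reduces to leaving-group quality.
A good leaving group is a weak base: the lower the pKₐ of its conjugate acid, the more readily it departs.
CH₂=CHCH₂–N₂⁺ loses N₂: no meaningful conjugate acid; N₂ departs as an exceptionally stable neutral molecule
CH₂=CHCH₂–OTf loses OTf⁻: pKₐ(CF₃SO₃H (triflic acid)) ≈ -14
CH₂=CHCH₂–OClO₃ loses ClO₄⁻: pKₐ(HClO₄) ≈ -10
CH₂=CHCH₂–Cl loses Cl⁻: pKₐ(HCl) ≈ -7
CH₂=CHCH₂–ONO₂ loses NO₃⁻: pKₐ(HNO₃) ≈ -1.3
CH₂=CHCH₂–OC(O)C₆H₄NO₂ loses p-O₂N–C₆H₄–COO⁻: pKₐ(p-nitrobenzoic acid) ≈ 3.4

CH₂=CHCH₂–N₂⁺ > CH₂=CHCH₂–OTf > CH₂=CHCH₂–OClO₃ > CH₂=CHCH₂–Cl > CH₂=CHCH₂–ONO₂ > CH₂=CHCH₂–OC(O)C₆H₄NO₂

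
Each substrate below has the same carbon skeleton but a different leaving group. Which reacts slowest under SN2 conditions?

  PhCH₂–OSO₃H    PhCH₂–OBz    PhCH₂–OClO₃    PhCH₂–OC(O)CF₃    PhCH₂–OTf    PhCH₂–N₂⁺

The skeletons are identical, so relative rate is governed entirely by leaving-group ability.
A good leaving group is a weak base: the lower the pKₐ of its conjugate acid, the more readily it departs.
PhCH₂–N₂⁺ loses N₂: no meaningful conjugate acid; N₂ departs as an exceptionally stable neutral molecule
PhCH₂–OTf loses OTf⁻: pKₐ(CF₃SO₃H (triflic acid)) ≈ -14
PhCH₂–OClO₃ loses ClO₄⁻: pKₐ(HClO₄) ≈ -10
PhCH₂–OSO₃H loses HSO₄⁻: pKₐ(H₂SO₄) ≈ -3
PhCH₂–OC(O)CF₃ loses CF₃COO⁻: pKₐ(CF₃COOH) ≈ 0.2
PhCH₂–OBz loses PhCOO⁻: pKₐ(C₆H₅COOH) ≈ 4.2

PhCH₂–OBz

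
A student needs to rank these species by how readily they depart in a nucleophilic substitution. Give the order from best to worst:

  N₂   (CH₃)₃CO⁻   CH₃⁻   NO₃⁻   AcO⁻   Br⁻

N₂: no meaningful conjugate acid; N₂ departs as an exceptionally stable neutral molecule
Br⁻: pKₐ(HBr) ≈ -9 — weak base; good leaving group
NO₃⁻: pKₐ(HNO₃) ≈ -1.3
AcO⁻: pKₐ(CH₃COOH) ≈ 4.8 — resonance-stabilised but still a weak base
(CH₃)₃CO⁻: pKₐ(t-BuOH) ≈ 18
CH₃⁻: pKₐ(CH₄) ≈ 48 — unstabilised carbanion; the worst conceivable leaving group

N₂ > Br⁻ > NO₃⁻ > AcO⁻ > (CH₃)₃CO⁻ > CH₃⁻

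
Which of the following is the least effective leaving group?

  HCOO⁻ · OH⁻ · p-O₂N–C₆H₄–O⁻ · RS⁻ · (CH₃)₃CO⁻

(CH₃)₃CO⁻

HCOO⁻: pKₐ(HCOOH) ≈ 3.8
p-O₂N–C₆H₄–O⁻: pKₐ(p-nitrophenol) ≈ 7.2
RS⁻: pKₐ(RSH (a thiol)) ≈ 10.5
OH⁻: pKₐ(H₂O) ≈ 15.7
(CH₃)₃CO⁻: pKₐ(t-BuOH) ≈ 18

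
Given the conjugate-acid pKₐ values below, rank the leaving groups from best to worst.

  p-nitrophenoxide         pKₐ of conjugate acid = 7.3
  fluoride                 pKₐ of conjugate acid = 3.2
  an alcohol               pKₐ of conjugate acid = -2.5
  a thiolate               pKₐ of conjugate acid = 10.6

an alcohol > fluoride > p-nitrophenoxide > a thiolate

Lower conjugate-acid pKₐ ⇒ weaker base ⇒ better leaving group.
Sorting by the given values: an alcohol (-2.5), fluoride (3.2), p-nitrophenoxide (7.3), a thiolate (10.6).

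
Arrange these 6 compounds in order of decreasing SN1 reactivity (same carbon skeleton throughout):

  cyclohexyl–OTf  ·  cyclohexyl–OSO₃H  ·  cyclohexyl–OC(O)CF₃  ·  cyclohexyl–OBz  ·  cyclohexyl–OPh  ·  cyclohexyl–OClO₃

The skeletons are identical, so relative rate is governed entirely by leaving-group ability.
A good leaving group is a weak base: the lower the pKₐ of its conjugate acid, the more readily it departs.
cyclohexyl–OTf loses OTf⁻: pKₐ(CF₃SO₃H (triflic acid)) ≈ -14
cyclohexyl–OClO₃ loses ClO₄⁻: pKₐ(HClO₄) ≈ -10
cyclohexyl–OSO₃H loses HSO₄⁻: pKₐ(H₂SO₄) ≈ -3
cyclohexyl–OC(O)CF₃ loses CF₃COO⁻: pKₐ(CF₃COOH) ≈ 0.2
cyclohexyl–OBz loses PhCOO⁻: pKₐ(C₆H₅COOH) ≈ 4.2
cyclohexyl–OPh loses PhO⁻: pKₐ(C₆H₅OH (phenol)) ≈ 10

cyclohexyl–OTf > cyclohexyl–OClO₃ > cyclohexyl–OSO₃H > cyclohexyl–OC(O)CF₃ > cyclohexyl–OBz > cyclohexyl–OPh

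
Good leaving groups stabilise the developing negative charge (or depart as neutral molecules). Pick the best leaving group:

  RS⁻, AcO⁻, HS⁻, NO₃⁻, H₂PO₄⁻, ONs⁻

ONs⁻

ONs⁻: pKₐ(p-O₂NC₆H₄SO₃H) ≈ -3.5
NO₃⁻: pKₐ(HNO₃) ≈ -1.3
H₂PO₄⁻: pKₐ(H₃PO₄) ≈ 2.1
AcO⁻: pKₐ(CH₃COOH) ≈ 4.8
HS⁻: pKₐ(H₂S) ≈ 7
RS⁻: pKₐ(RSH (a thiol)) ≈ 10.5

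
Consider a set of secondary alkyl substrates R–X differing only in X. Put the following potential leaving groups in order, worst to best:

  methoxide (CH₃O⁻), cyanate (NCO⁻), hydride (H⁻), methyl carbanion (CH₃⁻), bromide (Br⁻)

methyl carbanion (CH₃⁻) < hydride (H⁻) < methoxide (CH₃O⁻) < cyanate (NCO⁻) < bromide (Br⁻)

bromide (Br⁻): pKₐ(HBr) ≈ -9
cyanate (NCO⁻): pKₐ(HOCN) ≈ 3.5
methoxide (CH₃O⁻): pKₐ(CH₃OH) ≈ 15.5
hydride (H⁻): pKₐ(H₂) ≈ 36
methyl carbanion (CH₃⁻): pKₐ(CH₄) ≈ 48
Listed from poorest to best leaving group as asked.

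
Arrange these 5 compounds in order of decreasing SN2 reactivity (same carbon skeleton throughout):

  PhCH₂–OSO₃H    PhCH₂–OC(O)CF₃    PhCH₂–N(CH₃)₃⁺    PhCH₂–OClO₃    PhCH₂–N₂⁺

PhCH₂–N₂⁺ > PhCH₂–OClO₃ > PhCH₂–OSO₃H > PhCH₂–OC(O)CF₃ > PhCH₂–N(CH₃)₃⁺

The skeletons are identical, so relative rate is governed entirely by leaving-group ability.
The more stable X⁻ (or X) is on its own — i.e. the weaker a base it is — the better a leaving group it makes.
PhCH₂–N₂⁺ loses N₂: no meaningful conjugate acid; N₂ departs as an exceptionally stable neutral molecule
PhCH₂–OClO₃ loses ClO₄⁻: pKₐ(HClO₄) ≈ -10
PhCH₂–OSO₃H loses HSO₄⁻: pKₐ(H₂SO₄) ≈ -3
PhCH₂–OC(O)CF₃ loses CF₃COO⁻: pKₐ(CF₃COOH) ≈ 0.2
PhCH₂–N(CH₃)₃⁺ loses NR'₃: pKₐ(R'₃NH⁺) ≈ 10.7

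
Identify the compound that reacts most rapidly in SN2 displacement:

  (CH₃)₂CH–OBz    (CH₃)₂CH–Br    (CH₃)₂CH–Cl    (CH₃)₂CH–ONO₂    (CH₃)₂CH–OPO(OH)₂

With the same alkyl group throughout, only the leaving group differentiates the rates.
The more stable X⁻ (or X) is on its own — i.e. the weaker a base it is — the better a leaving group it makes.
(CH₃)₂CH–Br loses Br⁻: pKₐ(HBr) ≈ -9
(CH₃)₂CH–Cl loses Cl⁻: pKₐ(HCl) ≈ -7
(CH₃)₂CH–ONO₂ loses NO₃⁻: pKₐ(HNO₃) ≈ -1.3
(CH₃)₂CH–OPO(OH)₂ loses H₂PO₄⁻: pKₐ(H₃PO₄) ≈ 2.1
(CH₃)₂CH–OBz loses PhCOO⁻: pKₐ(C₆H₅COOH) ≈ 4.2

(CH₃)₂CH–Br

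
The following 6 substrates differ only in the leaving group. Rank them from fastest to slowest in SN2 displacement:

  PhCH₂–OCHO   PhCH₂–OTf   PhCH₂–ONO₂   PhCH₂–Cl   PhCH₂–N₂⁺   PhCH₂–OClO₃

PhCH₂–N₂⁺ > PhCH₂–OTf > PhCH₂–OClO₃ > PhCH₂–Cl > PhCH₂–ONO₂ > PhCH₂–OCHO

Same R in every case — rank the leaving groups.
Rank by basicity of the departing species: weakest base leaves most easily.
PhCH₂–N₂⁺ loses N₂: no meaningful conjugate acid; N₂ departs as an exceptionally stable neutral molecule
PhCH₂–OTf loses OTf⁻: pKₐ(CF₃SO₃H (triflic acid)) ≈ -14
PhCH₂–OClO₃ loses ClO₄⁻: pKₐ(HClO₄) ≈ -10
PhCH₂–Cl loses Cl⁻: pKₐ(HCl) ≈ -7
PhCH₂–ONO₂ loses NO₃⁻: pKₐ(HNO₃) ≈ -1.3
PhCH₂–OCHO loses HCOO⁻: pKₐ(HCOOH) ≈ 3.8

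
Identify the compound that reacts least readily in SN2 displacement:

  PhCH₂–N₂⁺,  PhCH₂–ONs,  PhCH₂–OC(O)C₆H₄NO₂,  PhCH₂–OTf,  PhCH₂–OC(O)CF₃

PhCH₂–OC(O)C₆H₄NO₂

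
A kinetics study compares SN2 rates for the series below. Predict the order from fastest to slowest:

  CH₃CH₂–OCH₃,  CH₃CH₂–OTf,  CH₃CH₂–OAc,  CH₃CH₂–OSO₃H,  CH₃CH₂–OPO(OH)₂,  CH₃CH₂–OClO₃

Same R in every case — rank the leaving groups.
Leaving-group ability tracks the stability of the departed species; conjugate-acid pKₐ is the usual yardstick (lower pKₐ → better LG).
CH₃CH₂–OTf loses OTf⁻: pKₐ(CF₃SO₃H (triflic acid)) ≈ -14
CH₃CH₂–OClO₃ loses ClO₄⁻: pKₐ(HClO₄) ≈ -10
CH₃CH₂–OSO₃H loses HSO₄⁻: pKₐ(H₂SO₄) ≈ -3
CH₃CH₂–OPO(OH)₂ loses H₂PO₄⁻: pKₐ(H₃PO₄) ≈ 2.1
CH₃CH₂–OAc loses AcO⁻: pKₐ(CH₃COOH) ≈ 4.8
CH₃CH₂–OCH₃ loses CH₃O⁻: pKₐ(CH₃OH) ≈ 15.5

CH₃CH₂–OTf > CH₃CH₂–OClO₃ > CH₃CH₂–OSO₃H > CH₃CH₂–OPO(OH)₂ > CH₃CH₂–OAc > CH₃CH₂–OCH₃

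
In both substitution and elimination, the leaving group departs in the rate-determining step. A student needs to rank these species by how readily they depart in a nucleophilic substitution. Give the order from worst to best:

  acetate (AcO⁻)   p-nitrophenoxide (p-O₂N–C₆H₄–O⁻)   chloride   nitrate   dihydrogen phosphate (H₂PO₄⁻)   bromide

p-nitrophenoxide (p-O₂N–C₆H₄–O⁻) < acetate (AcO⁻) < dihydrogen phosphate (H₂PO₄⁻) < nitrate < chloride < bromide

bromide: pKₐ(HBr) ≈ -9
chloride: pKₐ(HCl) ≈ -7
nitrate: pKₐ(HNO₃) ≈ -1.3
dihydrogen phosphate (H₂PO₄⁻): pKₐ(H₃PO₄) ≈ 2.1
acetate (AcO⁻): pKₐ(CH₃COOH) ≈ 4.8
p-nitrophenoxide (p-O₂N–C₆H₄–O⁻): pKₐ(p-nitrophenol) ≈ 7.2
Listed from poorest to best leaving group as asked.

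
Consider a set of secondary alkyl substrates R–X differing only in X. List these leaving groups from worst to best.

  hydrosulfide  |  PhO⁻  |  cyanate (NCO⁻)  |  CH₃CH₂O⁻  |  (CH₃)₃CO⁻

Rank by basicity of the departing species: weakest base leaves most easily.
cyanate (NCO⁻): pKₐ(HOCN) ≈ 3.5
hydrosulfide: pKₐ(H₂S) ≈ 7
PhO⁻: pKₐ(C₆H₅OH (phenol)) ≈ 10
CH₃CH₂O⁻: pKₐ(CH₃CH₂OH) ≈ 16
(CH₃)₃CO⁻: pKₐ(t-BuOH) ≈ 18
Listed from poorest to best leaving group as asked.

(CH₃)₃CO⁻ < CH₃CH₂O⁻ < PhO⁻ < hydrosulfide < cyanate (NCO⁻)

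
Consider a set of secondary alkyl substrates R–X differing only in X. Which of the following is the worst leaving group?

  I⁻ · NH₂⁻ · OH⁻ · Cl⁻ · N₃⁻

NH₂⁻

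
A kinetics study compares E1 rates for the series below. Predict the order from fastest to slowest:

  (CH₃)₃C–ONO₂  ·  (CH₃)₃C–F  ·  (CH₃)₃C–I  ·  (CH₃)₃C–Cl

(CH₃)₃C–I > (CH₃)₃C–Cl > (CH₃)₃C–ONO₂ > (CH₃)₃C–F

Identical carbon frameworks mean the comparison reduces to leaving-group quality.
The more stable X⁻ (or X) is on its own — i.e. the weaker a base it is — the better a leaving group it makes.
(CH₃)₃C–I loses I⁻: pKₐ(HI) ≈ -10
(CH₃)₃C–Cl loses Cl⁻: pKₐ(HCl) ≈ -7
(CH₃)₃C–ONO₂ loses NO₃⁻: pKₐ(HNO₃) ≈ -1.3
(CH₃)₃C–F loses F⁻: pKₐ(HF) ≈ 3.2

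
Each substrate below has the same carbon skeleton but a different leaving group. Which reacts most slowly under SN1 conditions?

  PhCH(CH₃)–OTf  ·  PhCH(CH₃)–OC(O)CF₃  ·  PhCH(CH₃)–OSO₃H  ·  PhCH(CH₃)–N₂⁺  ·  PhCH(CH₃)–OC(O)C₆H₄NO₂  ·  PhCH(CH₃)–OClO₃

Identical carbon frameworks mean the comparison reduces to leaving-group quality.
The more stable X⁻ (or X) is on its own — i.e. the weaker a base it is — the better a leaving group it makes.
PhCH(CH₃)–N₂⁺ loses N₂: no meaningful conjugate acid; N₂ departs as an exceptionally stable neutral molecule
PhCH(CH₃)–OTf loses OTf⁻: pKₐ(CF₃SO₃H (triflic acid)) ≈ -14
PhCH(CH₃)–OClO₃ loses ClO₄⁻: pKₐ(HClO₄) ≈ -10
PhCH(CH₃)–OSO₃H loses HSO₄⁻: pKₐ(H₂SO₄) ≈ -3
PhCH(CH₃)–OC(O)CF₃ loses CF₃COO⁻: pKₐ(CF₃COOH) ≈ 0.2
PhCH(CH₃)–OC(O)C₆H₄NO₂ loses p-O₂N–C₆H₄–COO⁻: pKₐ(p-nitrobenzoic acid) ≈ 3.4

PhCH(CH₃)–OC(O)C₆H₄NO₂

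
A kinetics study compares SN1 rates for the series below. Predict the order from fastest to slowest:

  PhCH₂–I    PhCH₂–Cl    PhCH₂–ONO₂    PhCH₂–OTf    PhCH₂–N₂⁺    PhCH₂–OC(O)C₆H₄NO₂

PhCH₂–N₂⁺ > PhCH₂–OTf > PhCH₂–I > PhCH₂–Cl > PhCH₂–ONO₂ > PhCH₂–OC(O)C₆H₄NO₂

Same R in every case — rank the leaving groups.
Rank by basicity of the departing species: weakest base leaves most easily.
PhCH₂–N₂⁺ loses N₂: no meaningful conjugate acid; N₂ departs as an exceptionally stable neutral molecule
PhCH₂–OTf loses OTf⁻: pKₐ(CF₃SO₃H (triflic acid)) ≈ -14
PhCH₂–I loses I⁻: pKₐ(HI) ≈ -10
PhCH₂–Cl loses Cl⁻: pKₐ(HCl) ≈ -7
PhCH₂–ONO₂ loses NO₃⁻: pKₐ(HNO₃) ≈ -1.3
PhCH₂–OC(O)C₆H₄NO₂ loses p-O₂N–C₆H₄–COO⁻: pKₐ(p-nitrobenzoic acid) ≈ 3.4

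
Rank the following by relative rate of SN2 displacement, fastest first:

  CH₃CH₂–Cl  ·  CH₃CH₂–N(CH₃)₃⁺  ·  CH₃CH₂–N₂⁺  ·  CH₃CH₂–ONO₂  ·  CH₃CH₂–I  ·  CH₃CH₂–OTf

CH₃CH₂–N₂⁺ > CH₃CH₂–OTf > CH₃CH₂–I > CH₃CH₂–Cl > CH₃CH₂–ONO₂ > CH₃CH₂–N(CH₃)₃⁺

The skeletons are identical, so relative rate is governed entirely by leaving-group ability.
Rank by basicity of the departing species: weakest base leaves most easily.
CH₃CH₂–N₂⁺ loses N₂: no meaningful conjugate acid; N₂ departs as an exceptionally stable neutral molecule
CH₃CH₂–OTf loses OTf⁻: pKₐ(CF₃SO₃H (triflic acid)) ≈ -14
CH₃CH₂–I loses I⁻: pKₐ(HI) ≈ -10
CH₃CH₂–Cl loses Cl⁻: pKₐ(HCl) ≈ -7
CH₃CH₂–ONO₂ loses NO₃⁻: pKₐ(HNO₃) ≈ -1.3
CH₃CH₂–N(CH₃)₃⁺ loses NR'₃: pKₐ(R'₃NH⁺) ≈ 10.7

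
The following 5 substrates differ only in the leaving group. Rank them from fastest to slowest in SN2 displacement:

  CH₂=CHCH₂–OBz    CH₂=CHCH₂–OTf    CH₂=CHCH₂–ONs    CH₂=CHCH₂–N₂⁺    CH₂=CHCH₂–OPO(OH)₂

CH₂=CHCH₂–N₂⁺ > CH₂=CHCH₂–OTf > CH₂=CHCH₂–ONs > CH₂=CHCH₂–OPO(OH)₂ > CH₂=CHCH₂–OBz

Identical carbon frameworks mean the comparison reduces to leaving-group quality.
The more stable X⁻ (or X) is on its own — i.e. the weaker a base it is — the better a leaving group it makes.
CH₂=CHCH₂–N₂⁺ loses N₂: no meaningful conjugate acid; N₂ departs as an exceptionally stable neutral molecule
CH₂=CHCH₂–OTf loses OTf⁻: pKₐ(CF₃SO₃H (triflic acid)) ≈ -14
CH₂=CHCH₂–ONs loses ONs⁻: pKₐ(p-O₂NC₆H₄SO₃H) ≈ -3.5
CH₂=CHCH₂–OPO(OH)₂ loses H₂PO₄⁻: pKₐ(H₃PO₄) ≈ 2.1
CH₂=CHCH₂–OBz loses PhCOO⁻: pKₐ(C₆H₅COOH) ≈ 4.2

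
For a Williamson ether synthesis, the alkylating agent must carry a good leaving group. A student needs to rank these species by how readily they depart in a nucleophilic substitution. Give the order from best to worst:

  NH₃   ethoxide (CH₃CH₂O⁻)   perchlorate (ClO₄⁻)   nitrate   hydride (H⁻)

perchlorate (ClO₄⁻): pKₐ(HClO₄) ≈ -10 — extremely weak base; rarely used for safety reasons
nitrate: pKₐ(HNO₃) ≈ -1.3 — resonance-delocalised over three oxygens
NH₃: pKₐ(NH₄⁺) ≈ 9.2 — neutral but moderately basic; leaves from R–NH₃⁺
ethoxide (CH₃CH₂O⁻): pKₐ(CH₃CH₂OH) ≈ 16
hydride (H⁻): pKₐ(H₂) ≈ 36

perchlorate (ClO₄⁻) > nitrate > NH₃ > ethoxide (CH₃CH₂O⁻) > hydride (H⁻)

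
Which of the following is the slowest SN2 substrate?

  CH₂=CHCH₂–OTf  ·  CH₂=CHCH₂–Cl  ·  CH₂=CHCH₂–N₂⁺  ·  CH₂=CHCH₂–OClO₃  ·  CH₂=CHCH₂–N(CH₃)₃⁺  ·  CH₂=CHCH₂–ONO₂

Same R in every case — rank the leaving groups.
A good leaving group is a weak base: the lower the pKₐ of its conjugate acid, the more readily it departs.
CH₂=CHCH₂–N₂⁺ loses N₂: no meaningful conjugate acid; N₂ departs as an exceptionally stable neutral molecule
CH₂=CHCH₂–OTf loses OTf⁻: pKₐ(CF₃SO₃H (triflic acid)) ≈ -14
CH₂=CHCH₂–OClO₃ loses ClO₄⁻: pKₐ(HClO₄) ≈ -10
CH₂=CHCH₂–Cl loses Cl⁻: pKₐ(HCl) ≈ -7
CH₂=CHCH₂–ONO₂ loses NO₃⁻: pKₐ(HNO₃) ≈ -1.3
CH₂=CHCH₂–N(CH₃)₃⁺ loses NR'₃: pKₐ(R'₃NH⁺) ≈ 10.7

CH₂=CHCH₂–N(CH₃)₃⁺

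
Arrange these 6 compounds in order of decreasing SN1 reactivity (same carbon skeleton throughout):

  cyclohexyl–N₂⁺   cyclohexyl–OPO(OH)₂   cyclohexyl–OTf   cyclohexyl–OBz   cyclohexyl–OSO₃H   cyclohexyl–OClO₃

cyclohexyl–N₂⁺ > cyclohexyl–OTf > cyclohexyl–OClO₃ > cyclohexyl–OSO₃H > cyclohexyl–OPO(OH)₂ > cyclohexyl–OBz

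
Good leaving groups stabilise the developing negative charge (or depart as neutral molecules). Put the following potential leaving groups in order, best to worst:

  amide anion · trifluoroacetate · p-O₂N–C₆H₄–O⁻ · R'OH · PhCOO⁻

R'OH: pKₐ(R'OH₂⁺) ≈ -2.4 — neutral; leaves from a protonated ether (an oxonium ion, R–O(H)R'⁺)
trifluoroacetate: pKₐ(CF₃COOH) ≈ 0.2
PhCOO⁻: pKₐ(C₆H₅COOH) ≈ 4.2 — aryl carboxylate
p-O₂N–C₆H₄–O⁻: pKₐ(p-nitrophenol) ≈ 7.2
amide anion: pKₐ(NH₃) ≈ 38 — extremely strong base; never a leaving group

R'OH > trifluoroacetate > PhCOO⁻ > p-O₂N–C₆H₄–O⁻ > amide anion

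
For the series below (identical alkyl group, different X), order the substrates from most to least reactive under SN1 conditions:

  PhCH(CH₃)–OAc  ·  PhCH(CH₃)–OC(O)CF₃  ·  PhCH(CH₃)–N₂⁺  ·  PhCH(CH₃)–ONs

Same R in every case — rank the leaving groups.
A good leaving group is a weak base: the lower the pKₐ of its conjugate acid, the more readily it departs.
PhCH(CH₃)–N₂⁺ loses N₂: no meaningful conjugate acid; N₂ departs as an exceptionally stable neutral molecule
PhCH(CH₃)–ONs loses ONs⁻: pKₐ(p-O₂NC₆H₄SO₃H) ≈ -3.5
PhCH(CH₃)–OC(O)CF₃ loses CF₃COO⁻: pKₐ(CF₃COOH) ≈ 0.2
PhCH(CH₃)–OAc loses AcO⁻: pKₐ(CH₃COOH) ≈ 4.8

PhCH(CH₃)–N₂⁺ > PhCH(CH₃)–ONs > PhCH(CH₃)–OC(O)CF₃ > PhCH(CH₃)–OAc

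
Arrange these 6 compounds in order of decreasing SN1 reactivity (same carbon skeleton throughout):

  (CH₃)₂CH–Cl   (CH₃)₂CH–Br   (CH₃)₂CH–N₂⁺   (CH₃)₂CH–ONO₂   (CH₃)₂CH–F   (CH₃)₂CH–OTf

With the same alkyl group throughout, only the leaving group differentiates the rates.
A good leaving group is a weak base: the lower the pKₐ of its conjugate acid, the more readily it departs.
(CH₃)₂CH–N₂⁺ loses N₂: no meaningful conjugate acid; N₂ departs as an exceptionally stable neutral molecule
(CH₃)₂CH–OTf loses OTf⁻: pKₐ(CF₃SO₃H (triflic acid)) ≈ -14
(CH₃)₂CH–Br loses Br⁻: pKₐ(HBr) ≈ -9
(CH₃)₂CH–Cl loses Cl⁻: pKₐ(HCl) ≈ -7
(CH₃)₂CH–ONO₂ loses NO₃⁻: pKₐ(HNO₃) ≈ -1.3
(CH₃)₂CH–F loses F⁻: pKₐ(HF) ≈ 3.2

(CH₃)₂CH–N₂⁺ > (CH₃)₂CH–OTf > (CH₃)₂CH–Br > (CH₃)₂CH–Cl > (CH₃)₂CH–ONO₂ > (CH₃)₂CH–F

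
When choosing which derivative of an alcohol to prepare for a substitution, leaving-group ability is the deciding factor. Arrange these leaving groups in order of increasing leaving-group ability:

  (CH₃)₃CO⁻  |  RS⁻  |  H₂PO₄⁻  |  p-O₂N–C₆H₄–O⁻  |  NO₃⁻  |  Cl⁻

A good leaving group is a weak base: the lower the pKₐ of its conjugate acid, the more readily it departs.
Cl⁻: pKₐ(HCl) ≈ -7 — moderately weak base
NO₃⁻: pKₐ(HNO₃) ≈ -1.3
H₂PO₄⁻: pKₐ(H₃PO₄) ≈ 2.1 — moderate base; biological leaving group after further activation
p-O₂N–C₆H₄–O⁻: pKₐ(p-nitrophenol) ≈ 7.2
RS⁻: pKₐ(RSH (a thiol)) ≈ 10.5
(CH₃)₃CO⁻: pKₐ(t-BuOH) ≈ 18 — bulky, strongly basic alkoxide
Reversing gives the worst-to-best order requested.

(CH₃)₃CO⁻ < RS⁻ < p-O₂N–C₆H₄–O⁻ < H₂PO₄⁻ < NO₃⁻ < Cl⁻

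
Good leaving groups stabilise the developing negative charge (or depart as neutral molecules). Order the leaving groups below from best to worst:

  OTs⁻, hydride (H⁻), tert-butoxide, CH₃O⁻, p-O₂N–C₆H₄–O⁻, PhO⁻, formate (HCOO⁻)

Leaving-group ability tracks the stability of the departed species; conjugate-acid pKₐ is the usual yardstick (lower pKₐ → better LG).
OTs⁻: pKₐ(p-CH₃C₆H₄SO₃H (TsOH)) ≈ -2.8 — resonance-delocalised arenesulfonate
formate (HCOO⁻): pKₐ(HCOOH) ≈ 3.8
p-O₂N–C₆H₄–O⁻: pKₐ(p-nitrophenol) ≈ 7.2
PhO⁻: pKₐ(C₆H₅OH (phenol)) ≈ 10 — resonance into the ring helps, but still a poor LG
CH₃O⁻: pKₐ(CH₃OH) ≈ 15.5
tert-butoxide: pKₐ(t-BuOH) ≈ 18
hydride (H⁻): pKₐ(H₂) ≈ 36 — extremely strong base; leaves only in special hydride-transfer contexts

OTs⁻ > formate (HCOO⁻) > p-O₂N–C₆H₄–O⁻ > PhO⁻ > CH₃O⁻ > tert-butoxide > hydride (H⁻)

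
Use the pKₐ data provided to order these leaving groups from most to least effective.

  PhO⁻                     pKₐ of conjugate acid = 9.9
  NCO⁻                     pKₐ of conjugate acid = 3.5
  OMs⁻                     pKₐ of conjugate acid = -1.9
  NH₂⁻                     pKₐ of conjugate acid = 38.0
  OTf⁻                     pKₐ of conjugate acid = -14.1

OTf⁻ > OMs⁻ > NCO⁻ > PhO⁻ > NH₂⁻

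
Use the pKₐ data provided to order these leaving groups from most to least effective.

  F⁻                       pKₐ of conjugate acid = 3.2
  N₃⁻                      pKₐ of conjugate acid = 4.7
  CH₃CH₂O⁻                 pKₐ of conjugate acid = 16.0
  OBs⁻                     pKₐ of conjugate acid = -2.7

Lower conjugate-acid pKₐ ⇒ weaker base ⇒ better leaving group.
Sorting by the given values: OBs⁻ (-2.7), F⁻ (3.2), N₃⁻ (4.7), CH₃CH₂O⁻ (16.0).

OBs⁻ > F⁻ > N₃⁻ > CH₃CH₂O⁻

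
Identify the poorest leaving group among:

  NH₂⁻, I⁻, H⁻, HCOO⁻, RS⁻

A good leaving group is a weak base: the lower the pKₐ of its conjugate acid, the more readily it departs.
I⁻: pKₐ(HI) ≈ -10
HCOO⁻: pKₐ(HCOOH) ≈ 3.8
RS⁻: pKₐ(RSH (a thiol)) ≈ 10.5
H⁻: pKₐ(H₂) ≈ 36
NH₂⁻: pKₐ(NH₃) ≈ 38

NH₂⁻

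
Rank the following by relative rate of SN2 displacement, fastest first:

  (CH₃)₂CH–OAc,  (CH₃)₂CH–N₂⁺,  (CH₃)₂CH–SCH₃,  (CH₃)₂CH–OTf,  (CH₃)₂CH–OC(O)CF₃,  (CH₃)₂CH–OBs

(CH₃)₂CH–N₂⁺ > (CH₃)₂CH–OTf > (CH₃)₂CH–OBs > (CH₃)₂CH–OC(O)CF₃ > (CH₃)₂CH–OAc > (CH₃)₂CH–SCH₃

Same R in every case — rank the leaving groups.
Leaving-group ability tracks the stability of the departed species; conjugate-acid pKₐ is the usual yardstick (lower pKₐ → better LG).
(CH₃)₂CH–N₂⁺ loses N₂: no meaningful conjugate acid; N₂ departs as an exceptionally stable neutral molecule
(CH₃)₂CH–OTf loses OTf⁻: pKₐ(CF₃SO₃H (triflic acid)) ≈ -14
(CH₃)₂CH–OBs loses OBs⁻: pKₐ(p-BrC₆H₄SO₃H) ≈ -2.8
(CH₃)₂CH–OC(O)CF₃ loses CF₃COO⁻: pKₐ(CF₃COOH) ≈ 0.2
(CH₃)₂CH–OAc loses AcO⁻: pKₐ(CH₃COOH) ≈ 4.8
(CH₃)₂CH–SCH₃ loses RS⁻: pKₐ(RSH (a thiol)) ≈ 10.5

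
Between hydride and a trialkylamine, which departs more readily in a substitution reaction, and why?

a trialkylamine

a trialkylamine is the better leaving group.
pKₐ(R'₃NH⁺) ≈ 10.7 versus pKₐ(H₂) ≈ 36: a trialkylamine is the much weaker base.
Neutral but still a fairly strong base; Hofmann-elimination LG.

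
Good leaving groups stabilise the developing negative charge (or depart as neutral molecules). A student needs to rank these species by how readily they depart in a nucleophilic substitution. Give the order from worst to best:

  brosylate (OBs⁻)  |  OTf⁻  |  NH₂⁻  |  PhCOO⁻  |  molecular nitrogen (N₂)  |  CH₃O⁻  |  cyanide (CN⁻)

NH₂⁻ < CH₃O⁻ < cyanide (CN⁻) < PhCOO⁻ < brosylate (OBs⁻) < OTf⁻ < molecular nitrogen (N₂)

Leaving-group ability tracks the stability of the departed species; conjugate-acid pKₐ is the usual yardstick (lower pKₐ → better LG).
molecular nitrogen (N₂): no meaningful conjugate acid; N₂ departs as an exceptionally stable neutral molecule
OTf⁻: pKₐ(CF₃SO₃H (triflic acid)) ≈ -14
brosylate (OBs⁻): pKₐ(p-BrC₆H₄SO₃H) ≈ -2.8
PhCOO⁻: pKₐ(C₆H₅COOH) ≈ 4.2
cyanide (CN⁻): pKₐ(HCN) ≈ 9.2
CH₃O⁻: pKₐ(CH₃OH) ≈ 15.5
NH₂⁻: pKₐ(NH₃) ≈ 38
The question asks for worst first, so the sequence is read in increasing leaving-group ability.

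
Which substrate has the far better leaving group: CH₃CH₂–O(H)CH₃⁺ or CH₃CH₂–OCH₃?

CH₃CH₂–O(H)CH₃⁺

From CH₃CH₂–OCH₃ the departing group would be CH₃O⁻ (pKₐ(CH₃OH) ≈ 15.5). Strong base; alkoxides do not leave unassisted.
From CH₃CH₂–O(H)CH₃⁺ the leaving group is R'OH (pKₐ(R'OH₂⁺) ≈ -2.4). Neutral; leaves from a protonated ether (an oxonium ion, R–O(H)R'⁺).
(In practice CH₃CH₂–O(H)CH₃⁺ is made from CH₃CH₂–OCH₃ by protonation with concentrated HI, allowing neutral methanol, rather than methoxide, to depart.)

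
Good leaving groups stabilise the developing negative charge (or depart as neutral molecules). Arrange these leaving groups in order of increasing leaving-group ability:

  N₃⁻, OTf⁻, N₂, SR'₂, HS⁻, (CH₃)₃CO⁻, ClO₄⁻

A good leaving group is a weak base: the lower the pKₐ of its conjugate acid, the more readily it departs.
N₂: no meaningful conjugate acid; N₂ departs as an exceptionally stable neutral molecule
OTf⁻: pKₐ(CF₃SO₃H (triflic acid)) ≈ -14
ClO₄⁻: pKₐ(HClO₄) ≈ -10
SR'₂: pKₐ(R'₂SH⁺) ≈ -7
N₃⁻: pKₐ(HN₃) ≈ 4.7
HS⁻: pKₐ(H₂S) ≈ 7
(CH₃)₃CO⁻: pKₐ(t-BuOH) ≈ 18
Listed from poorest to best leaving group as asked.

(CH₃)₃CO⁻ < HS⁻ < N₃⁻ < SR'₂ < ClO₄⁻ < OTf⁻ < N₂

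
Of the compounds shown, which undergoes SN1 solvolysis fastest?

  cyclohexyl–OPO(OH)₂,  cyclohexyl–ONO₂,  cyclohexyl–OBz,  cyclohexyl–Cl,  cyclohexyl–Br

cyclohexyl–Br

The skeletons are identical, so relative rate is governed entirely by leaving-group ability.
A good leaving group is a weak base: the lower the pKₐ of its conjugate acid, the more readily it departs.
cyclohexyl–Br loses Br⁻: pKₐ(HBr) ≈ -9
cyclohexyl–Cl loses Cl⁻: pKₐ(HCl) ≈ -7
cyclohexyl–ONO₂ loses NO₃⁻: pKₐ(HNO₃) ≈ -1.3
cyclohexyl–OPO(OH)₂ loses H₂PO₄⁻: pKₐ(H₃PO₄) ≈ 2.1
cyclohexyl–OBz loses PhCOO⁻: pKₐ(C₆H₅COOH) ≈ 4.2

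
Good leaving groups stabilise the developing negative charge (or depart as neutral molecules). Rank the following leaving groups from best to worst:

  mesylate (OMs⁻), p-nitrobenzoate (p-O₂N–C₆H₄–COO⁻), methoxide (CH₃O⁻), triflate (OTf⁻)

triflate (OTf⁻) > mesylate (OMs⁻) > p-nitrobenzoate (p-O₂N–C₆H₄–COO⁻) > methoxide (CH₃O⁻)

Leaving-group ability tracks the stability of the departed species; conjugate-acid pKₐ is the usual yardstick (lower pKₐ → better LG).
triflate (OTf⁻): pKₐ(CF₃SO₃H (triflic acid)) ≈ -14
mesylate (OMs⁻): pKₐ(CH₃SO₃H (MsOH)) ≈ -1.9
p-nitrobenzoate (p-O₂N–C₆H₄–COO⁻): pKₐ(p-nitrobenzoic acid) ≈ 3.4
methoxide (CH₃O⁻): pKₐ(CH₃OH) ≈ 15.5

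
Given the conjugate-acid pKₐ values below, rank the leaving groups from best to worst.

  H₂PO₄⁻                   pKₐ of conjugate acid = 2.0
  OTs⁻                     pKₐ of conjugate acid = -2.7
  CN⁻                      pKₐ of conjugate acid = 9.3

Lower conjugate-acid pKₐ ⇒ weaker base ⇒ better leaving group.
Sorting by the given values: OTs⁻ (-2.7), H₂PO₄⁻ (2.0), CN⁻ (9.3).

OTs⁻ > H₂PO₄⁻ > CN⁻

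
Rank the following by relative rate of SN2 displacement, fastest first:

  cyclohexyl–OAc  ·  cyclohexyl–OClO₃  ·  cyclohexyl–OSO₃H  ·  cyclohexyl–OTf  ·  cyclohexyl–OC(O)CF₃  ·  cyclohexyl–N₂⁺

Identical carbon frameworks mean the comparison reduces to leaving-group quality.
Leaving-group ability tracks the stability of the departed species; conjugate-acid pKₐ is the usual yardstick (lower pKₐ → better LG).
cyclohexyl–N₂⁺ loses N₂: no meaningful conjugate acid; N₂ departs as an exceptionally stable neutral molecule
cyclohexyl–OTf loses OTf⁻: pKₐ(CF₃SO₃H (triflic acid)) ≈ -14
cyclohexyl–OClO₃ loses ClO₄⁻: pKₐ(HClO₄) ≈ -10
cyclohexyl–OSO₃H loses HSO₄⁻: pKₐ(H₂SO₄) ≈ -3
cyclohexyl–OC(O)CF₃ loses CF₃COO⁻: pKₐ(CF₃COOH) ≈ 0.2
cyclohexyl–OAc loses AcO⁻: pKₐ(CH₃COOH) ≈ 4.8

cyclohexyl–N₂⁺ > cyclohexyl–OTf > cyclohexyl–OClO₃ > cyclohexyl–OSO₃H > cyclohexyl–OC(O)CF₃ > cyclohexyl–OAc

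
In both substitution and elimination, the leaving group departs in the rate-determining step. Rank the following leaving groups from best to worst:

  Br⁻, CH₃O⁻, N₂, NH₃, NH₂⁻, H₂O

N₂ > Br⁻ > H₂O > NH₃ > CH₃O⁻ > NH₂⁻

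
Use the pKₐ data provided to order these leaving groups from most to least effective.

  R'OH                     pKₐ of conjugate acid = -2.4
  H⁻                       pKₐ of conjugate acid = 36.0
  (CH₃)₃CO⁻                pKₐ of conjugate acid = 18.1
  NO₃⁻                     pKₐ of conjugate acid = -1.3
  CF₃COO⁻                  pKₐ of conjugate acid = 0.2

R'OH > NO₃⁻ > CF₃COO⁻ > (CH₃)₃CO⁻ > H⁻

Lower conjugate-acid pKₐ ⇒ weaker base ⇒ better leaving group.
Sorting by the given values: R'OH (-2.4), NO₃⁻ (-1.3), CF₃COO⁻ (0.2), (CH₃)₃CO⁻ (18.1), H⁻ (36.0).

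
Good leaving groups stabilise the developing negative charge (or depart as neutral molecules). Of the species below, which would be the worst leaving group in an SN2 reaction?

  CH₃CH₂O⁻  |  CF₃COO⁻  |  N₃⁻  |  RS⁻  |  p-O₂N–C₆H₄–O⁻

A good leaving group is a weak base: the lower the pKₐ of its conjugate acid, the more readily it departs.
CF₃COO⁻: pKₐ(CF₃COOH) ≈ 0.2
N₃⁻: pKₐ(HN₃) ≈ 4.7
p-O₂N–C₆H₄–O⁻: pKₐ(p-nitrophenol) ≈ 7.2
RS⁻: pKₐ(RSH (a thiol)) ≈ 10.5
CH₃CH₂O⁻: pKₐ(CH₃CH₂OH) ≈ 16

CH₃CH₂O⁻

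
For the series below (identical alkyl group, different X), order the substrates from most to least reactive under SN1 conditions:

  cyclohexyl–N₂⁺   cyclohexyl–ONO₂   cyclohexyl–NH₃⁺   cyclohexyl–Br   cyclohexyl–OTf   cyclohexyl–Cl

cyclohexyl–N₂⁺ > cyclohexyl–OTf > cyclohexyl–Br > cyclohexyl–Cl > cyclohexyl–ONO₂ > cyclohexyl–NH₃⁺

Same R in every case — rank the leaving groups.
Rank by basicity of the departing species: weakest base leaves most easily.
cyclohexyl–N₂⁺ loses N₂: no meaningful conjugate acid; N₂ departs as an exceptionally stable neutral molecule
cyclohexyl–OTf loses OTf⁻: pKₐ(CF₃SO₃H (triflic acid)) ≈ -14
cyclohexyl–Br loses Br⁻: pKₐ(HBr) ≈ -9
cyclohexyl–Cl loses Cl⁻: pKₐ(HCl) ≈ -7
cyclohexyl–ONO₂ loses NO₃⁻: pKₐ(HNO₃) ≈ -1.3
cyclohexyl–NH₃⁺ loses NH₃: pKₐ(NH₄⁺) ≈ 9.2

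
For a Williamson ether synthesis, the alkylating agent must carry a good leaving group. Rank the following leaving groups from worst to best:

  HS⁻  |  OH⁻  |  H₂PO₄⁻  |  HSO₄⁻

OH⁻ < HS⁻ < H₂PO₄⁻ < HSO₄⁻

Rank by basicity of the departing species: weakest base leaves most easily.
HSO₄⁻: pKₐ(H₂SO₄) ≈ -3
H₂PO₄⁻: pKₐ(H₃PO₄) ≈ 2.1
HS⁻: pKₐ(H₂S) ≈ 7
OH⁻: pKₐ(H₂O) ≈ 15.7
The question asks for worst first, so the sequence is read in increasing leaving-group ability.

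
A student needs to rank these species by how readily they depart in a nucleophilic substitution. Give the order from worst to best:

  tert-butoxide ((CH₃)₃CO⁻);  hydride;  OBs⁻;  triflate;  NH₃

hydride < tert-butoxide ((CH₃)₃CO⁻) < NH₃ < OBs⁻ < triflate

triflate: pKₐ(CF₃SO₃H (triflic acid)) ≈ -14
OBs⁻: pKₐ(p-BrC₆H₄SO₃H) ≈ -2.8
NH₃: pKₐ(NH₄⁺) ≈ 9.2
tert-butoxide ((CH₃)₃CO⁻): pKₐ(t-BuOH) ≈ 18
hydride: pKₐ(H₂) ≈ 36
The question asks for worst first, so the sequence is read in increasing leaving-group ability.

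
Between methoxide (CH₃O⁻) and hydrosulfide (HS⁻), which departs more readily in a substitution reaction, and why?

hydrosulfide (HS⁻)

hydrosulfide (HS⁻) is the better leaving group.
pKₐ(H₂S) ≈ 7 versus pKₐ(CH₃OH) ≈ 15.5: hydrosulfide (HS⁻) is the much weaker base.
Larger and more polarisable than the oxygen analogue.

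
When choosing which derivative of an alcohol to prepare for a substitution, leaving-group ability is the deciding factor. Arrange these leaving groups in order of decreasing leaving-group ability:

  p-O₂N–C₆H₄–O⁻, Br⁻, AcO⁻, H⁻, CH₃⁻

The more stable X⁻ (or X) is on its own — i.e. the weaker a base it is — the better a leaving group it makes.
Br⁻: pKₐ(HBr) ≈ -9
AcO⁻: pKₐ(CH₃COOH) ≈ 4.8
p-O₂N–C₆H₄–O⁻: pKₐ(p-nitrophenol) ≈ 7.2
H⁻: pKₐ(H₂) ≈ 36
CH₃⁻: pKₐ(CH₄) ≈ 48

Br⁻ > AcO⁻ > p-O₂N–C₆H₄–O⁻ > H⁻ > CH₃⁻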